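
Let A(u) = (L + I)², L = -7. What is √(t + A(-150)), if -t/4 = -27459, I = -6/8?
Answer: √1758337/4 ≈ 331.51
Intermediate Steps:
I = -¾ (I = -6*⅛ = -¾ ≈ -0.75000)
A(u) = 961/16 (A(u) = (-7 - ¾)² = (-31/4)² = 961/16)
t = 109836 (t = -4*(-27459) = 109836)
√(t + A(-150)) = √(109836 + 961/16) = √(1758337/16) = √1758337/4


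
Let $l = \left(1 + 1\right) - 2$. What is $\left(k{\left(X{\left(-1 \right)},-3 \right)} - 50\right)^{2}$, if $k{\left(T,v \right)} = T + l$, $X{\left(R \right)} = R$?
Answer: $2601$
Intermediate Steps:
$l = 0$ ($l = 2 - 2 = 0$)
$k{\left(T,v \right)} = T$ ($k{\left(T,v \right)} = T + 0 = T$)
$\left(k{\left(X{\left(-1 \right)},-3 \right)} - 50\right)^{2} = \left(-1 - 50\right)^{2} = \left(-51\right)^{2} = 2601$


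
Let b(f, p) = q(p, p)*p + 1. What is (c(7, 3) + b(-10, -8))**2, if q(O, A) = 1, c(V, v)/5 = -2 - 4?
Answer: 1369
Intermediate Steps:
c(V, v) = -30 (c(V, v) = 5*(-2 - 4) = 5*(-6) = -30)
b(f, p) = 1 + p (b(f, p) = 1*p + 1 = p + 1 = 1 + p)
(c(7, 3) + b(-10, -8))**2 = (-30 + (1 - 8))**2 = (-30 - 7)**2 = (-37)**2 = 1369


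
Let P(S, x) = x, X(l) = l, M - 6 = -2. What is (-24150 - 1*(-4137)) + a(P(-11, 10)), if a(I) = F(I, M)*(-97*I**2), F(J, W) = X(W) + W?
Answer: -97613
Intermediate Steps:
M = 4 (M = 6 - 2 = 4)
F(J, W) = 2*W (F(J, W) = W + W = 2*W)
a(I) = -776*I**2 (a(I) = (2*4)*(-97*I**2) = 8*(-97*I**2) = -776*I**2)
(-24150 - 1*(-4137)) + a(P(-11, 10)) = (-24150 - 1*(-4137)) - 776*10**2 = (-24150 + 4137) - 776*100 = -20013 - 77600 = -97613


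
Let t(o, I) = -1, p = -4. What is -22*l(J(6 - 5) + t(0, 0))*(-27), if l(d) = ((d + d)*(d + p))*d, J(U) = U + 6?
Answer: 85536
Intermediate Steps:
J(U) = 6 + U
l(d) = 2*d²*(-4 + d) (l(d) = ((d + d)*(d - 4))*d = ((2*d)*(-4 + d))*d = (2*d*(-4 + d))*d = 2*d²*(-4 + d))
-22*l(J(6 - 5) + t(0, 0))*(-27) = -44*((6 + (6 - 5)) - 1)²*(-4 + ((6 + (6 - 5)) - 1))*(-27) = -44*((6 + 1) - 1)²*(-4 + ((6 + 1) - 1))*(-27) = -44*(7 - 1)²*(-4 + (7 - 1))*(-27) = -44*6²*(-4 + 6)*(-27) = -44*36*2*(-27) = -22*144*(-27) = -3168*(-27) = 85536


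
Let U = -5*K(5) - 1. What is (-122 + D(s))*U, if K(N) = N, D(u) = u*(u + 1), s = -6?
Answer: 2392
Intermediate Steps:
D(u) = u*(1 + u)
U = -26 (U = -5*5 - 1 = -25 - 1 = -26)
(-122 + D(s))*U = (-122 - 6*(1 - 6))*(-26) = (-122 - 6*(-5))*(-26) = (-122 + 30)*(-26) = -92*(-26) = 2392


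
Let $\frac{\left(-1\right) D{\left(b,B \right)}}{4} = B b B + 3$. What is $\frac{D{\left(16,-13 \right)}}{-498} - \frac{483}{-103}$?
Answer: $\frac{677909}{25647} \approx 26.432$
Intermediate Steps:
$D{\left(b,B \right)} = -12 - 4 b B^{2}$ ($D{\left(b,B \right)} = - 4 \left(B b B + 3\right) = - 4 \left(b B^{2} + 3\right) = - 4 \left(3 + b B^{2}\right) = -12 - 4 b B^{2}$)
$\frac{D{\left(16,-13 \right)}}{-498} - \frac{483}{-103} = \frac{-12 - 64 \left(-13\right)^{2}}{-498} - \frac{483}{-103} = \left(-12 - 64 \cdot 169\right) \left(- \frac{1}{498}\right) - - \frac{483}{103} = \left(-12 - 10816\right) \left(- \frac{1}{498}\right) + \frac{483}{103} = \left(-10828\right) \left(- \frac{1}{498}\right) + \frac{483}{103} = \frac{5414}{249} + \frac{483}{103} = \frac{677909}{25647}$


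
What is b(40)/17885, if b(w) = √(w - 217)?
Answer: I*√177/17885 ≈ 0.00074387*I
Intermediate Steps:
b(w) = √(-217 + w)
b(40)/17885 = √(-217 + 40)/17885 = √(-177)*(1/17885) = (I*√177)*(1/17885) = I*√177/17885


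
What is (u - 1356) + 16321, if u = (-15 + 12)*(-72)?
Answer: 15181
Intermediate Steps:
u = 216 (u = -3*(-72) = 216)
(u - 1356) + 16321 = (216 - 1356) + 16321 = -1140 + 16321 = 15181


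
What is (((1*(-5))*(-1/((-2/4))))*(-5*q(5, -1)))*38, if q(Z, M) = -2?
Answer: -3800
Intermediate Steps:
(((1*(-5))*(-1/((-2/4))))*(-5*q(5, -1)))*38 = (((1*(-5))*(-1/((-2/4))))*(-5*(-2)))*38 = (-(-5)/((-2*¼))*10)*38 = (-(-5)/(-½)*10)*38 = (-(-5)*(-2)*10)*38 = (-5*2*10)*38 = -10*10*38 = -100*38 = -3800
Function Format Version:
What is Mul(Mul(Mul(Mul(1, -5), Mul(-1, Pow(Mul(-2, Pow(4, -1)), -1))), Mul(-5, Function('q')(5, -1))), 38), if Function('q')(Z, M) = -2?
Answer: -3800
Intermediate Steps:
Mul(Mul(Mul(Mul(1, -5), Mul(-1, Pow(Mul(-2, Pow(4, -1)), -1))), Mul(-5, Function('q')(5, -1))), 38) = Mul(Mul(Mul(Mul(1, -5), Mul(-1, Pow(Mul(-2, Pow(4, -1)), -1))), Mul(-5, -2)), 38) = Mul(Mul(Mul(-5, Mul(-1, Pow(Mul(-2, Rational(1, 4)), -1))), 10), 38) = Mul(Mul(Mul(-5, Mul(-1, Pow(Rational(-1, 2), -1))), 10), 38) = Mul(Mul(Mul(-5, Mul(-1, -2)), 10), 38) = Mul(Mul(Mul(-5, 2), 10), 38) = Mul(Mul(-10, 10), 38) = Mul(-100, 38) = -3800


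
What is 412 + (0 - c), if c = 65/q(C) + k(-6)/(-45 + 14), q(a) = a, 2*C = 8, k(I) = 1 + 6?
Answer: 49101/124 ≈ 395.98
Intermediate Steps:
k(I) = 7
C = 4 (C = (1/2)*8 = 4)
c = 1987/124 (c = 65/4 + 7/(-45 + 14) = 65*(1/4) + 7/(-31) = 65/4 + 7*(-1/31) = 65/4 - 7/31 = 1987/124 ≈ 16.024)
412 + (0 - c) = 412 + (0 - 1*1987/124) = 412 + (0 - 1987/124) = 412 - 1987/124 = 49101/124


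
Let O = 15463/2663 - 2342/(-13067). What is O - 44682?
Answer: -1554610073355/34797421 ≈ -44676.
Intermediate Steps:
O = 208291767/34797421 (O = 15463*(1/2663) - 2342*(-1/13067) = 15463/2663 + 2342/13067 = 208291767/34797421 ≈ 5.9858)
O - 44682 = 208291767/34797421 - 44682 = -1554610073355/34797421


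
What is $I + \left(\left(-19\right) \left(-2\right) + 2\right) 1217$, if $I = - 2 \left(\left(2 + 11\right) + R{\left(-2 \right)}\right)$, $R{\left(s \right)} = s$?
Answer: $48658$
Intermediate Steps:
$I = -22$ ($I = - 2 \left(\left(2 + 11\right) - 2\right) = - 2 \left(13 - 2\right) = \left(-2\right) 11 = -22$)
$I + \left(\left(-19\right) \left(-2\right) + 2\right) 1217 = -22 + \left(\left(-19\right) \left(-2\right) + 2\right) 1217 = -22 + \left(38 + 2\right) 1217 = -22 + 40 \cdot 1217 = -22 + 48680 = 48658$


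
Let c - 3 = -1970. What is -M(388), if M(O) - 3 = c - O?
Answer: 2352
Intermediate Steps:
c = -1967 (c = 3 - 1970 = -1967)
M(O) = -1964 - O (M(O) = 3 + (-1967 - O) = -1964 - O)
-M(388) = -(-1964 - 1*388) = -(-1964 - 388) = -1*(-2352) = 2352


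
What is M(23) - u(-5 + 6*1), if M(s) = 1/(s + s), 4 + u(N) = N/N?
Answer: 139/46 ≈ 3.0217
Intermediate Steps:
u(N) = -3 (u(N) = -4 + N/N = -4 + 1 = -3)
M(s) = 1/(2*s)
M(23) - u(-5 + 6*1) = (½)/23 - 1*(-3) = (½)*(1/23) + 3 = 1/46 + 3 = 139/46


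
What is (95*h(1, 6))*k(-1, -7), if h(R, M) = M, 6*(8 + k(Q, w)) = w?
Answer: -5225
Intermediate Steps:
k(Q, w) = -8 + w/6
(95*h(1, 6))*k(-1, -7) = (95*6)*(-8 + (⅙)*(-7)) = 570*(-8 - 7/6) = 570*(-55/6) = -5225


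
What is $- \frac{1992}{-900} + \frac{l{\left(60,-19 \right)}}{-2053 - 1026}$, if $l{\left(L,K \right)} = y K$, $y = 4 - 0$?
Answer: $\frac{516814}{230925} \approx 2.238$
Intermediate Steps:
$y = 4$ ($y = 4 + 0 = 4$)
$l{\left(L,K \right)} = 4 K$
$- \frac{1992}{-900} + \frac{l{\left(60,-19 \right)}}{-2053 - 1026} = - \frac{1992}{-900} + \frac{4 \left(-19\right)}{-2053 - 1026} = \left(-1992\right) \left(- \frac{1}{900}\right) - \frac{76}{-3079} = \frac{166}{75} - - \frac{76}{3079} = \frac{166}{75} + \frac{76}{3079} = \frac{516814}{230925}$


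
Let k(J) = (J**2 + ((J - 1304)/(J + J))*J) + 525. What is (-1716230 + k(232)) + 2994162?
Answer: 1331745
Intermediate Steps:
k(J) = -127 + J**2 + J/2 (k(J) = (J**2 + ((-1304 + J)/((2*J)))*J) + 525 = (J**2 + ((-1304 + J)*(1/(2*J)))*J) + 525 = (J**2 + ((-1304 + J)/(2*J))*J) + 525 = (J**2 + (-652 + J/2)) + 525 = (-652 + J**2 + J/2) + 525 = -127 + J**2 + J/2)
(-1716230 + k(232)) + 2994162 = (-1716230 + (-127 + 232**2 + (1/2)*232)) + 2994162 = (-1716230 + (-127 + 53824 + 116)) + 2994162 = (-1716230 + 53813) + 2994162 = -1662417 + 2994162 = 1331745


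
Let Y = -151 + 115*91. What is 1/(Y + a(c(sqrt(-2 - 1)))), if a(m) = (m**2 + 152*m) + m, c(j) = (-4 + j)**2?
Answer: I/(8*(179*sqrt(3) + 1535*I)) ≈ 7.8241e-5 + 1.5803e-5*I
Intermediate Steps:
a(m) = m**2 + 153*m
Y = 10314 (Y = -151 + 10465 = 10314)
1/(Y + a(c(sqrt(-2 - 1)))) = 1/(10314 + (-4 + sqrt(-2 - 1))**2*(153 + (-4 + sqrt(-2 - 1))**2)) = 1/(10314 + (-4 + sqrt(-3))**2*(153 + (-4 + sqrt(-3))**2)) = 1/(10314 + (-4 + I*sqrt(3))**2*(153 + (-4 + I*sqrt(3))**2))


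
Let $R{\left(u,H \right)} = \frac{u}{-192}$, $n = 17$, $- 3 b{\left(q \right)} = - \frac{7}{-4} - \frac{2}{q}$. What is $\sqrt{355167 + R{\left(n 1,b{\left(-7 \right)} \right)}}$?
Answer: $\frac{\sqrt{204576141}}{24} \approx 595.96$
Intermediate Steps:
$b{\left(q \right)} = - \frac{7}{12} + \frac{2}{3 q}$ ($b{\left(q \right)} = - \frac{- \frac{7}{-4} - \frac{2}{q}}{3} = - \frac{\left(-7\right) \left(- \frac{1}{4}\right) - \frac{2}{q}}{3} = - \frac{\frac{7}{4} - \frac{2}{q}}{3} = - \frac{7}{12} + \frac{2}{3 q}$)
$R{\left(u,H \right)} = - \frac{u}{192}$ ($R{\left(u,H \right)} = u \left(- \frac{1}{192}\right) = - \frac{u}{192}$)
$\sqrt{355167 + R{\left(n 1,b{\left(-7 \right)} \right)}} = \sqrt{355167 - \frac{17 \cdot 1}{192}} = \sqrt{355167 - \frac{17}{192}} = \sqrt{\frac{68192047}{192}} = \frac{\sqrt{204576141}}{24}$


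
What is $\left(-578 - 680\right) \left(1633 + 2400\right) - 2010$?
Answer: $-5075524$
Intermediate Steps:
$\left(-578 - 680\right) \left(1633 + 2400\right) - 2010 = \left(-1258\right) 4033 - 2010 = -5073514 - 2010 = -5075524$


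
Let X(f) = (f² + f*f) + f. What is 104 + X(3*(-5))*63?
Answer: 27509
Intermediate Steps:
X(f) = f + 2*f² (X(f) = (f² + f²) + f = 2*f² + f = f + 2*f²)
104 + X(3*(-5))*63 = 104 + ((3*(-5))*(1 + 2*(3*(-5))))*63 = 104 - 15*(1 + 2*(-15))*63 = 104 - 15*(1 - 30)*63 = 104 - 15*(-29)*63 = 104 + 435*63 = 104 + 27405 = 27509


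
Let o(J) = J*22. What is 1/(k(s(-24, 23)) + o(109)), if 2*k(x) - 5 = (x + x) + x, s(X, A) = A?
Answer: 1/2435 ≈ 0.00041068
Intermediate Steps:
o(J) = 22*J
k(x) = 5/2 + 3*x/2 (k(x) = 5/2 + ((x + x) + x)/2 = 5/2 + (2*x + x)/2 = 5/2 + (3*x)/2 = 5/2 + 3*x/2)
1/(k(s(-24, 23)) + o(109)) = 1/((5/2 + (3/2)*23) + 22*109) = 1/((5/2 + 69/2) + 2398) = 1/(37 + 2398) = 1/2435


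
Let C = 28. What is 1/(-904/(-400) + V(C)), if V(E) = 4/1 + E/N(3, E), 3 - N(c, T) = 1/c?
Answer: 25/419 ≈ 0.059666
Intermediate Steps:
N(c, T) = 3 - 1/c
V(E) = 4 + 3*E/8 (V(E) = 4/1 + E/(3 - 1/3) = 4*1 + E/(3 - 1*1/3) = 4 + E/(3 - 1/3) = 4 + E/(8/3) = 4 + E*(3/8) = 4 + 3*E/8)
1/(-904/(-400) + V(C)) = 1/(-904/(-400) + (4 + (3/8)*28)) = 1/(-904*(-1/400) + (4 + 21/2)) = 1/(113/50 + 29/2) = 1/(419/25) = 25/419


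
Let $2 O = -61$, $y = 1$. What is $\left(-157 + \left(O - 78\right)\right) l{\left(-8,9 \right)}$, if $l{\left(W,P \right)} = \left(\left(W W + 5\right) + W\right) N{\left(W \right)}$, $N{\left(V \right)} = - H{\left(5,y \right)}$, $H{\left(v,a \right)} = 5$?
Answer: $\frac{161955}{2} \approx 80978.0$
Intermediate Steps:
$O = - \frac{61}{2}$ ($O = \frac{1}{2} \left(-61\right) = - \frac{61}{2} \approx -30.5$)
$N{\left(V \right)} = -5$ ($N{\left(V \right)} = \left(-1\right) 5 = -5$)
$l{\left(W,P \right)} = -25 - 5 W - 5 W^{2}$ ($l{\left(W,P \right)} = \left(\left(W W + 5\right) + W\right) \left(-5\right) = \left(\left(W^{2} + 5\right) + W\right) \left(-5\right) = \left(\left(5 + W^{2}\right) + W\right) \left(-5\right) = \left(5 + W + W^{2}\right) \left(-5\right) = -25 - 5 W - 5 W^{2}$)
$\left(-157 + \left(O - 78\right)\right) l{\left(-8,9 \right)} = \left(-157 - \frac{217}{2}\right) \left(-25 - -40 - 5 \left(-8\right)^{2}\right) = \left(-157 - \frac{217}{2}\right) \left(-25 + 40 - 320\right) = - \frac{531 \left(-25 + 40 - 320\right)}{2} = \left(- \frac{531}{2}\right) \left(-305\right) = \frac{161955}{2}$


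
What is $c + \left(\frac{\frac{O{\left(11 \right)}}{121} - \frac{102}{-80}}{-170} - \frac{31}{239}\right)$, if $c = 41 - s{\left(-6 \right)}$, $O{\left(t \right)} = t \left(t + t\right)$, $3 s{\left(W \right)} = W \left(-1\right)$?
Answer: $\frac{63140691}{1625200} \approx 38.851$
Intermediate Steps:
$s{\left(W \right)} = - \frac{W}{3}$ ($s{\left(W \right)} = \frac{W \left(-1\right)}{3} = \frac{\left(-1\right) W}{3} = - \frac{W}{3}$)
$O{\left(t \right)} = 2 t^{2}$ ($O{\left(t \right)} = t 2 t = 2 t^{2}$)
$c = 39$ ($c = 41 - \left(- \frac{1}{3}\right) \left(-6\right) = 41 - 2 = 39$)
$c + \left(\frac{\frac{O{\left(11 \right)}}{121} - \frac{102}{-80}}{-170} - \frac{31}{239}\right) = 39 - \left(\frac{31}{239} - \frac{\frac{2 \cdot 11^{2}}{121} - \frac{102}{-80}}{-170}\right) = 39 - \left(\frac{31}{239} - \left(2 \cdot 121 \cdot \frac{1}{121} - - \frac{51}{40}\right) \left(- \frac{1}{170}\right)\right) = 39 - \left(\frac{31}{239} - \left(242 \cdot \frac{1}{121} + \frac{51}{40}\right) \left(- \frac{1}{170}\right)\right) = 39 - \left(\frac{31}{239} - \left(2 + \frac{51}{40}\right) \left(- \frac{1}{170}\right)\right) = 39 + \left(\frac{131}{40} \left(- \frac{1}{170}\right) - \frac{31}{239}\right) = 39 - \frac{242109}{1625200} = \frac{63140691}{1625200}$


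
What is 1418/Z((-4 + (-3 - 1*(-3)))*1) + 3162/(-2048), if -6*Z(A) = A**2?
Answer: -546093/1024 ≈ -533.29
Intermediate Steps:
Z(A) = -A**2/6
1418/Z((-4 + (-3 - 1*(-3)))*1) + 3162/(-2048) = 1418/((-(-4 + (-3 - 1*(-3)))**2/6)) + 3162/(-2048) = 1418/((-(-4 + (-3 + 3))**2/6)) + 3162*(-1/2048) = 1418/((-(-4 + 0)**2/6)) - 1581/1024 = 1418/((-(-4*1)**2/6)) - 1581/1024 = 1418/((-1/6*(-4)**2)) - 1581/1024 = 1418/((-1/6*16)) - 1581/1024 = 1418/(-8/3) - 1581/1024 = 1418*(-3/8) - 1581/1024 = -2127/4 - 1581/1024 = -546093/1024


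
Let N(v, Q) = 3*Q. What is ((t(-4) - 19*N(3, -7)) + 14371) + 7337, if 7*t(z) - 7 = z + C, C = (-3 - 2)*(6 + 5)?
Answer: 154697/7 ≈ 22100.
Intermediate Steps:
C = -55 (C = -5*11 = -55)
t(z) = -48/7 + z/7 (t(z) = 1 + (z - 55)/7 = 1 + (-55 + z)/7 = 1 + (-55/7 + z/7) = -48/7 + z/7)
((t(-4) - 19*N(3, -7)) + 14371) + 7337 = (((-48/7 + (1/7)*(-4)) - 57*(-7)) + 14371) + 7337 = (((-48/7 - 4/7) - 19*(-21)) + 14371) + 7337 = ((-52/7 + 399) + 14371) + 7337 = (2741/7 + 14371) + 7337 = 103338/7 + 7337 = 154697/7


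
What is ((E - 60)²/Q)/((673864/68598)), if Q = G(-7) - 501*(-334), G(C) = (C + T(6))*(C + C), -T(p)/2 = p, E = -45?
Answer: 15125859/2258792128 ≈ 0.0066964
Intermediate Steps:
T(p) = -2*p
G(C) = 2*C*(-12 + C) (G(C) = (C - 2*6)*(C + C) = (C - 12)*(2*C) = (-12 + C)*(2*C) = 2*C*(-12 + C))
Q = 167600 (Q = 2*(-7)*(-12 - 7) - 501*(-334) = 2*(-7)*(-19) + 167334 = 266 + 167334 = 167600)
((E - 60)²/Q)/((673864/68598)) = ((-45 - 60)²/167600)/((673864/68598)) = ((-105)²*(1/167600))/((673864*(1/68598))) = (11025*(1/167600))/(336932/34299) = (441/6704)*(34299/336932) = 15125859/2258792128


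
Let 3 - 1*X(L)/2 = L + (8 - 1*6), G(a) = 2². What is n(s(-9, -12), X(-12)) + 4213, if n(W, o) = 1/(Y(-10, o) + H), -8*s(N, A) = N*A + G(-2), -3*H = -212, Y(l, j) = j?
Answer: 1221773/290 ≈ 4213.0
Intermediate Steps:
G(a) = 4
H = 212/3 (H = -⅓*(-212) = 212/3 ≈ 70.667)
X(L) = 2 - 2*L (X(L) = 6 - 2*(L + (8 - 1*6)) = 6 - 2*(L + (8 - 6)) = 6 - 2*(L + 2) = 6 - 2*(2 + L) = 6 + (-4 - 2*L) = 2 - 2*L)
s(N, A) = -½ - A*N/8 (s(N, A) = -(N*A + 4)/8 = -(A*N + 4)/8 = -(4 + A*N)/8 = -½ - A*N/8)
n(W, o) = 1/(212/3 + o) (n(W, o) = 1/(o + 212/3) = 1/(212/3 + o))
n(s(-9, -12), X(-12)) + 4213 = 3/(212 + 3*(2 - 2*(-12))) + 4213 = 3/(212 + 3*(2 + 24)) + 4213 = 3/(212 + 3*26) + 4213 = 3/(212 + 78) + 4213 = 3/290 + 4213 = 1221773/290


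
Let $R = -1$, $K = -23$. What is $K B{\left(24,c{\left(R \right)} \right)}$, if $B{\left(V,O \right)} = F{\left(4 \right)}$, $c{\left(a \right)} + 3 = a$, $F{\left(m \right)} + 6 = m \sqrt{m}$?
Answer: $-46$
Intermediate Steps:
$F{\left(m \right)} = -6 + m^{\frac{3}{2}}$ ($F{\left(m \right)} = -6 + m \sqrt{m} = -6 + m^{\frac{3}{2}}$)
$c{\left(a \right)} = -3 + a$
$B{\left(V,O \right)} = 2$ ($B{\left(V,O \right)} = -6 + 4^{\frac{3}{2}} = -6 + 8 = 2$)
$K B{\left(24,c{\left(R \right)} \right)} = \left(-23\right) 2 = -46$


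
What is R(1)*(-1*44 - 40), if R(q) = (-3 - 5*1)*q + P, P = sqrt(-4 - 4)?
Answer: 672 - 168*I*sqrt(2) ≈ 672.0 - 237.59*I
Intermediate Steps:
P = 2*I*sqrt(2) (P = sqrt(-8) = 2*I*sqrt(2) ≈ 2.8284*I)
R(q) = -8*q + 2*I*sqrt(2) (R(q) = (-3 - 5*1)*q + 2*I*sqrt(2) = (-3 - 5)*q + 2*I*sqrt(2) = -8*q + 2*I*sqrt(2))
R(1)*(-1*44 - 40) = (-8*1 + 2*I*sqrt(2))*(-1*44 - 40) = (-8 + 2*I*sqrt(2))*(-44 - 40) = (-8 + 2*I*sqrt(2))*(-84) = 672 - 168*I*sqrt(2)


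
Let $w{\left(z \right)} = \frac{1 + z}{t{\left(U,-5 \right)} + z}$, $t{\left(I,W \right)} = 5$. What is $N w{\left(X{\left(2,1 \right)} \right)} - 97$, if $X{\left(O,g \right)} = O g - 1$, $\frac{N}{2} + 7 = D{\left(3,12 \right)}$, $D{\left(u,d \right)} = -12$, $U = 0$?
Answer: $- \frac{329}{3} \approx -109.67$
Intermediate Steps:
$N = -38$ ($N = -14 + 2 \left(-12\right) = -14 - 24 = -38$)
$X{\left(O,g \right)} = -1 + O g$
$w{\left(z \right)} = \frac{1 + z}{5 + z}$
$N w{\left(X{\left(2,1 \right)} \right)} - 97 = - 38 \frac{1 + \left(-1 + 2 \cdot 1\right)}{5 + \left(-1 + 2 \cdot 1\right)} - 97 = - 38 \frac{1 + \left(-1 + 2\right)}{5 + \left(-1 + 2\right)} - 97 = - 38 \frac{1 + 1}{5 + 1} - 97 = - 38 \cdot \frac{1}{6} \cdot 2 - 97 = \left(-38\right) \frac{1}{3} - 97 = - \frac{38}{3} - 97 = - \frac{329}{3}$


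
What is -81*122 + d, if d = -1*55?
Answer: -9937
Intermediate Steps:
d = -55
-81*122 + d = -81*122 - 55 = -9882 - 55 = -9937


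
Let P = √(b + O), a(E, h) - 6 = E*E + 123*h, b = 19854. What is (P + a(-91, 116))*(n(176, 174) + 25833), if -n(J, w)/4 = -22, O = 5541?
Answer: 584648155 + 25921*√25395 ≈ 5.8878e+8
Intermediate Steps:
n(J, w) = 88 (n(J, w) = -4*(-22) = 88)
a(E, h) = 6 + E² + 123*h (a(E, h) = 6 + (E*E + 123*h) = 6 + (E² + 123*h) = 6 + E² + 123*h)
P = √25395 (P = √(19854 + 5541) = √25395 ≈ 159.36)
(P + a(-91, 116))*(n(176, 174) + 25833) = (√25395 + (6 + (-91)² + 123*116))*(88 + 25833) = (√25395 + (6 + 8281 + 14268))*25921 = (√25395 + 22555)*25921 = (22555 + √25395)*25921 = 584648155 + 25921*√25395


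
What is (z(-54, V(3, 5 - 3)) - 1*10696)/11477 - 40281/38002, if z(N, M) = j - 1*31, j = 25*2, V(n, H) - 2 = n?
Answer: -868052391/436148954 ≈ -1.9903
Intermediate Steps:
V(n, H) = 2 + n
j = 50
z(N, M) = 19 (z(N, M) = 50 - 1*31 = 50 - 31 = 19)
(z(-54, V(3, 5 - 3)) - 1*10696)/11477 - 40281/38002 = (19 - 1*10696)/11477 - 40281/38002 = (19 - 10696)*(1/11477) - 40281*1/38002 = -10677*1/11477 - 40281/38002 = -10677/11477 - 40281/38002 = -868052391/436148954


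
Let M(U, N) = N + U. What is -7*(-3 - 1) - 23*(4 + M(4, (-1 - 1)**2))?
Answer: -248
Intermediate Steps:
-7*(-3 - 1) - 23*(4 + M(4, (-1 - 1)**2)) = -7*(-3 - 1) - 23*(4 + ((-1 - 1)**2 + 4)) = -7*(-4) - 23*(4 + ((-2)**2 + 4)) = 28 - 23*(4 + (4 + 4)) = 28 - 23*(4 + 8) = 28 - 23*12 = 28 - 276 = -248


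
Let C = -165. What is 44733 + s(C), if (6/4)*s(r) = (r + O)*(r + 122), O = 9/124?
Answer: 3066577/62 ≈ 49461.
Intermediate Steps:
O = 9/124 (O = 9*(1/124) = 9/124 ≈ 0.072581)
s(r) = 2*(122 + r)*(9/124 + r)/3 (s(r) = 2*((r + 9/124)*(r + 122))/3 = 2*((9/124 + r)*(122 + r))/3 = 2*((122 + r)*(9/124 + r))/3 = 2*(122 + r)*(9/124 + r)/3)
44733 + s(C) = 44733 + (183/31 + (⅔)*(-165)² + (15137/186)*(-165)) = 44733 + (183/31 + (⅔)*27225 - 832535/62) = 44733 + (183/31 + 18150 - 832535/62) = 44733 + 293131/62 = 3066577/62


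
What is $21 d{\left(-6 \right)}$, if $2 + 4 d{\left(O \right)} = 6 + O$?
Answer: $- \frac{21}{2} \approx -10.5$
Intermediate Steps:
$d{\left(O \right)} = 1 + \frac{O}{4}$ ($d{\left(O \right)} = - \frac{1}{2} + \frac{6 + O}{4} = - \frac{1}{2} + \left(\frac{3}{2} + \frac{O}{4}\right) = 1 + \frac{O}{4}$)
$21 d{\left(-6 \right)} = 21 \left(1 + \frac{1}{4} \left(-6\right)\right) = 21 \left(1 - \frac{3}{2}\right) = 21 \left(- \frac{1}{2}\right) = - \frac{21}{2}$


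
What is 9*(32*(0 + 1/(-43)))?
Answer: -288/43 ≈ -6.6977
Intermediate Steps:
9*(32*(0 + 1/(-43))) = 9*(32*(0 - 1/43)) = 9*(32*(-1/43)) = 9*(-32/43) = -288/43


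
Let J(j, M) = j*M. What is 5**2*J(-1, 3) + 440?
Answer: 365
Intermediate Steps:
J(j, M) = M*j
5**2*J(-1, 3) + 440 = 5**2*(3*(-1)) + 440 = 25*(-3) + 440 = -75 + 440 = 365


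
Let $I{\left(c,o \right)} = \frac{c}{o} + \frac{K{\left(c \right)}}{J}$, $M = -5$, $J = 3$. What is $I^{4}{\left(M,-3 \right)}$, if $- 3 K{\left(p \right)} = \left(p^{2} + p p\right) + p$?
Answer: $\frac{10000}{81} \approx 123.46$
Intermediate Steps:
$K{\left(p \right)} = - \frac{2 p^{2}}{3} - \frac{p}{3}$ ($K{\left(p \right)} = - \frac{\left(p^{2} + p p\right) + p}{3} = - \frac{\left(p^{2} + p^{2}\right) + p}{3} = - \frac{2 p^{2} + p}{3} = - \frac{p + 2 p^{2}}{3} = - \frac{2 p^{2}}{3} - \frac{p}{3}$)
$I{\left(c,o \right)} = \frac{c}{o} - \frac{c \left(1 + 2 c\right)}{9}$ ($I{\left(c,o \right)} = \frac{c}{o} + \frac{\left(- \frac{1}{3}\right) c \left(1 + 2 c\right)}{3} = \frac{c}{o} + - \frac{c \left(1 + 2 c\right)}{3} \cdot \frac{1}{3} = \frac{c}{o} - \frac{c \left(1 + 2 c\right)}{9}$)
$I^{4}{\left(M,-3 \right)} = \left(\frac{1}{9} \left(-5\right) \frac{1}{-3} \left(9 - - 3 \left(1 + 2 \left(-5\right)\right)\right)\right)^{4} = \left(\frac{1}{9} \left(-5\right) \left(- \frac{1}{3}\right) \left(9 - - 3 \left(1 - 10\right)\right)\right)^{4} = \left(\frac{1}{9} \left(-5\right) \left(- \frac{1}{3}\right) \left(9 - \left(-3\right) \left(-9\right)\right)\right)^{4} = \left(\frac{1}{9} \left(-5\right) \left(- \frac{1}{3}\right) \left(9 - 27\right)\right)^{4} = \left(\frac{1}{9} \left(-5\right) \left(- \frac{1}{3}\right) \left(-18\right)\right)^{4} = \left(- \frac{10}{3}\right)^{4} = \frac{10000}{81}$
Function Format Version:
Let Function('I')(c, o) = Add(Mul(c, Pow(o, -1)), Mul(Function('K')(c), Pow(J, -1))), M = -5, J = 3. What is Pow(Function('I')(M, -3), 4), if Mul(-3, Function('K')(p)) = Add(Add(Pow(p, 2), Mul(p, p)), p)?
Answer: Rational(10000, 81) ≈ 123.46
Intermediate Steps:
Function('K')(p) = Add(Mul(Rational(-2, 3), Pow(p, 2)), Mul(Rational(-1, 3), p)) (Function('K')(p) = Mul(Rational(-1, 3), Add(Add(Pow(p, 2), Mul(p, p)), p)) = Mul(Rational(-1, 3), Add(Add(Pow(p, 2), Pow(p, 2)), p)) = Mul(Rational(-1, 3), Add(Mul(2, Pow(p, 2)), p)) = Mul(Rational(-1, 3), Add(p, Mul(2, Pow(p, 2)))) = Add(Mul(Rational(-2, 3), Pow(p, 2)), Mul(Rational(-1, 3), p)))
Function('I')(c, o) = Add(Mul(c, Pow(o, -1)), Mul(Rational(-1, 9), c, Add(1, Mul(2, c)))) (Function('I')(c, o) = Add(Mul(c, Pow(o, -1)), Mul(Mul(Rational(-1, 3), c, Add(1, Mul(2, c))), Pow(3, -1))) = Add(Mul(c, Pow(o, -1)), Mul(Mul(Rational(-1, 3), c, Add(1, Mul(2, c))), Rational(1, 3))) = Add(Mul(c, Pow(o, -1)), Mul(Rational(-1, 9), c, Add(1, Mul(2, c)))))
Pow(Function('I')(M, -3), 4) = Pow(Mul(Rational(1, 9), -5, Pow(-3, -1), Add(9, Mul(-1, -3, Add(1, Mul(2, -5))))), 4) = Pow(Mul(Rational(1, 9), -5, Rational(-1, 3), Add(9, Mul(-1, -3, Add(1, -10)))), 4) = Pow(Mul(Rational(1, 9), -5, Rational(-1, 3), Add(9, Mul(-1, -3, -9))), 4) = Pow(Mul(Rational(1, 9), -5, Rational(-1, 3), Add(9, -27)), 4) = Pow(Mul(Rational(1, 9), -5, Rational(-1, 3), -18), 4) = Pow(Rational(-10, 3), 4) = Rational(10000, 81)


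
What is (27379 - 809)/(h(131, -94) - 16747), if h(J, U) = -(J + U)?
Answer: -13285/8392 ≈ -1.5831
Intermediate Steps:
h(J, U) = -J - U
(27379 - 809)/(h(131, -94) - 16747) = (27379 - 809)/((-1*131 - 1*(-94)) - 16747) = 26570/((-131 + 94) - 16747) = 26570/(-37 - 16747) = 26570/(-16784) = 26570*(-1/16784) = -13285/8392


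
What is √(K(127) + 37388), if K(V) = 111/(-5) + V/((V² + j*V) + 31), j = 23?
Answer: 4*√21256739551095/95405 ≈ 193.30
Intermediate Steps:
K(V) = -111/5 + V/(31 + V² + 23*V) (K(V) = 111/(-5) + V/((V² + 23*V) + 31) = 111*(-⅕) + V/(31 + V² + 23*V) = -111/5 + V/(31 + V² + 23*V))
√(K(127) + 37388) = √((-3441 - 2548*127 - 111*127²)/(5*(31 + 127² + 23*127)) + 37388) = √((-3441 - 323596 - 111*16129)/(5*(31 + 16129 + 2921)) + 37388) = √((⅕)*(-3441 - 323596 - 1790319)/19081 + 37388) = √((⅕)*(1/19081)*(-2117356) + 37388) = √(-2117356/95405 + 37388) = √(3564884784/95405) = 4*√21256739551095/95405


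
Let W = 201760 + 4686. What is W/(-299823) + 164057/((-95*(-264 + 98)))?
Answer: 45932408491/4728208710 ≈ 9.7146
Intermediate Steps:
W = 206446
W/(-299823) + 164057/((-95*(-264 + 98))) = 206446/(-299823) + 164057/((-95*(-264 + 98))) = 206446*(-1/299823) + 164057/((-95*(-166))) = -206446/299823 + 164057/15770 = 45932408491/4728208710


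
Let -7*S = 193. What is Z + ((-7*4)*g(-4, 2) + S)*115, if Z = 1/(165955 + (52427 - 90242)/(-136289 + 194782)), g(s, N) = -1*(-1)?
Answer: -434250160070549/67950176000 ≈ -6390.7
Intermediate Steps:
g(s, N) = 1
S = -193/7 (S = -⅐*193 = -193/7 ≈ -27.571)
Z = 58493/9707168000 (Z = 1/(165955 - 37815/58493) = 1/(9707168000/58493) = 58493/9707168000 ≈ 6.0258e-6)
Z + ((-7*4)*g(-4, 2) + S)*115 = 58493/9707168000 + (-7*4*1 - 193/7)*115 = 58493/9707168000 + (-28*1 - 193/7)*115 = 58493/9707168000 + (-28 - 193/7)*115 = 58493/9707168000 - 389/7*115 = 58493/9707168000 - 44735/7 = -434250160070549/67950176000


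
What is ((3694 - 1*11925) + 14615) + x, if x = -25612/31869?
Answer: 203426084/31869 ≈ 6383.2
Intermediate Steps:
x = -25612/31869 (x = -25612*1/31869 = -25612/31869 ≈ -0.80367)
((3694 - 1*11925) + 14615) + x = ((3694 - 1*11925) + 14615) - 25612/31869 = ((3694 - 11925) + 14615) - 25612/31869 = (-8231 + 14615) - 25612/31869 = 6384 - 25612/31869 = 203426084/31869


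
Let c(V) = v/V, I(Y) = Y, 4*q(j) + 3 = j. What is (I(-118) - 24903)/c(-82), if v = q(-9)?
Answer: -2051722/3 ≈ -6.8391e+5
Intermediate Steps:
q(j) = -¾ + j/4
v = -3 (v = -¾ + (¼)*(-9) = -¾ - 9/4 = -3)
c(V) = -3/V
(I(-118) - 24903)/c(-82) = (-118 - 24903)/((-3/(-82))) = -25021/((-3*(-1/82))) = -25021/3/82 = -25021*82/3 = -2051722/3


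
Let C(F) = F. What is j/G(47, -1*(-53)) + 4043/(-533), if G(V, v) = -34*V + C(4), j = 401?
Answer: -512175/65354 ≈ -7.8369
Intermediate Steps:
G(V, v) = 4 - 34*V (G(V, v) = -34*V + 4 = 4 - 34*V)
j/G(47, -1*(-53)) + 4043/(-533) = 401/(4 - 34*47) + 4043/(-533) = 401/(4 - 1598) + 4043*(-1/533) = 401/(-1594) - 311/41 = 401*(-1/1594) - 311/41 = -401/1594 - 311/41 = -512175/65354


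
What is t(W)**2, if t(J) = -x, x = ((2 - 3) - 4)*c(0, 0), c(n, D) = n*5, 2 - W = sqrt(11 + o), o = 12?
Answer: 0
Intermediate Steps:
W = 2 - sqrt(23) (W = 2 - sqrt(11 + 12) = 2 - sqrt(23) ≈ -2.7958)
c(n, D) = 5*n
x = 0 (x = ((2 - 3) - 4)*(5*0) = (-1 - 4)*0 = -5*0 = 0)
t(J) = 0 (t(J) = -1*0 = 0)
t(W)**2 = 0**2 = 0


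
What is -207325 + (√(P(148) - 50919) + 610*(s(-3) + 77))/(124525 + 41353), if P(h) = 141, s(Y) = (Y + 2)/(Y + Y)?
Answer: -103171827835/497634 + 3*I*√5642/165878 ≈ -2.0732e+5 + 0.0013585*I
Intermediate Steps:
s(Y) = (2 + Y)/(2*Y) (s(Y) = (2 + Y)/((2*Y)) = (2 + Y)*(1/(2*Y)) = (2 + Y)/(2*Y))
-207325 + (√(P(148) - 50919) + 610*(s(-3) + 77))/(124525 + 41353) = -207325 + (√(141 - 50919) + 610*((½)*(2 - 3)/(-3) + 77))/(124525 + 41353) = -207325 + (√(-50778) + 610*((½)*(-⅓)*(-1) + 77))/165878 = -207325 + (3*I*√5642 + 610*(⅙ + 77))*(1/165878) = -207325 + (3*I*√5642 + 610*(463/6))*(1/165878) = -207325 + (3*I*√5642 + 141215/3)*(1/165878) = -207325 + (141215/3 + 3*I*√5642)*(1/165878) = -207325 + (141215/497634 + 3*I*√5642/165878) = -103171827835/497634 + 3*I*√5642/165878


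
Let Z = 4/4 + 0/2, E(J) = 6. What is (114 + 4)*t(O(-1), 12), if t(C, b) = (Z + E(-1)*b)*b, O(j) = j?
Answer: 103368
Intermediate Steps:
Z = 1 (Z = 4*(¼) + 0*(½) = 1 + 0 = 1)
t(C, b) = b*(1 + 6*b) (t(C, b) = (1 + 6*b)*b = b*(1 + 6*b))
(114 + 4)*t(O(-1), 12) = (114 + 4)*(12*(1 + 6*12)) = 118*(12*(1 + 72)) = 118*(12*73) = 118*876 = 103368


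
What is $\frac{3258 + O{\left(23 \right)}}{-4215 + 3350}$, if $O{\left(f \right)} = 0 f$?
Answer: $- \frac{3258}{865} \approx -3.7665$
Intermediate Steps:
$O{\left(f \right)} = 0$
$\frac{3258 + O{\left(23 \right)}}{-4215 + 3350} = \frac{3258 + 0}{-4215 + 3350} = \frac{3258}{-865} = 3258 \left(- \frac{1}{865}\right) = - \frac{3258}{865}$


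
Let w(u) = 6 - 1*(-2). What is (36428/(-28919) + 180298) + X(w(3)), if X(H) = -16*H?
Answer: 5210299802/28919 ≈ 1.8017e+5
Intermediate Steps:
w(u) = 8 (w(u) = 6 + 2 = 8)
(36428/(-28919) + 180298) + X(w(3)) = (36428/(-28919) + 180298) - 16*8 = (36428*(-1/28919) + 180298) - 128 = (-36428/28919 + 180298) - 128 = 5214001434/28919 - 128 = 5210299802/28919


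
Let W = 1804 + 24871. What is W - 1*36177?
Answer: -9502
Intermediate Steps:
W = 26675
W - 1*36177 = 26675 - 1*36177 = 26675 - 36177 = -9502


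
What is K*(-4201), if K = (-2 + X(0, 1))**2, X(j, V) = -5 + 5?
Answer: -16804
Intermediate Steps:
X(j, V) = 0
K = 4 (K = (-2 + 0)**2 = (-2)**2 = 4)
K*(-4201) = 4*(-4201) = -16804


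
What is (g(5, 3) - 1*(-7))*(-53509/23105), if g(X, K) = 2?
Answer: -481581/23105 ≈ -20.843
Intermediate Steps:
(g(5, 3) - 1*(-7))*(-53509/23105) = (2 - 1*(-7))*(-53509/23105) = (2 + 7)*(-53509*1/23105) = 9*(-53509/23105) = -481581/23105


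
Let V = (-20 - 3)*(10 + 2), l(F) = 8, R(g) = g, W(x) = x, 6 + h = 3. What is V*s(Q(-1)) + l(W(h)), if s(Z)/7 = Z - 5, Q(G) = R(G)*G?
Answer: 7736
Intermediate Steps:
h = -3 (h = -6 + 3 = -3)
V = -276 (V = -23*12 = -276)
Q(G) = G² (Q(G) = G*G = G²)
s(Z) = -35 + 7*Z (s(Z) = 7*(Z - 5) = 7*(-5 + Z) = -35 + 7*Z)
V*s(Q(-1)) + l(W(h)) = -276*(-35 + 7*(-1)²) + 8 = -276*(-35 + 7*1) + 8 = -276*(-35 + 7) + 8 = -276*(-28) + 8 = 7728 + 8 = 7736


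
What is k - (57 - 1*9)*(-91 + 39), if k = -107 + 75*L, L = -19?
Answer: 964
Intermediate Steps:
k = -1532 (k = -107 + 75*(-19) = -107 - 1425 = -1532)
k - (57 - 1*9)*(-91 + 39) = -1532 - (57 - 1*9)*(-91 + 39) = -1532 - (57 - 9)*(-52) = -1532 - 48*(-52) = -1532 - 1*(-2496) = -1532 + 2496 = 964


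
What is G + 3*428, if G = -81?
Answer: 1203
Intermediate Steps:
G + 3*428 = -81 + 3*428 = -81 + 1284 = 1203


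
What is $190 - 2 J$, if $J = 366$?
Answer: $-542$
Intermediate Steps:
$190 - 2 J = 190 - 732 = -542$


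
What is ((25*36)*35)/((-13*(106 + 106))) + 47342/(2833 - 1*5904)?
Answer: -56802763/2115919 ≈ -26.845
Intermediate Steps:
((25*36)*35)/((-13*(106 + 106))) + 47342/(2833 - 1*5904) = (900*35)/((-13*212)) + 47342/(2833 - 5904) = 31500/(-2756) + 47342/(-3071) = 31500*(-1/2756) + 47342*(-1/3071) = -7875/689 - 47342/3071 = -56802763/2115919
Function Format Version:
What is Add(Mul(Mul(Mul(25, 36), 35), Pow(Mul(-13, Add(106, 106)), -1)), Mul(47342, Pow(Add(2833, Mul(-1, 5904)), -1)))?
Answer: Rational(-56802763, 2115919) ≈ -26.845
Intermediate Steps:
Add(Mul(Mul(Mul(25, 36), 35), Pow(Mul(-13, Add(106, 106)), -1)), Mul(47342, Pow(Add(2833, Mul(-1, 5904)), -1))) = Add(Mul(Mul(900, 35), Pow(Mul(-13, 212), -1)), Mul(47342, Pow(Add(2833, -5904), -1))) = Add(Mul(31500, Pow(-2756, -1)), Mul(47342, Pow(-3071, -1))) = Add(Mul(31500, Rational(-1, 2756)), Mul(47342, Rational(-1, 3071))) = Add(Rational(-7875, 689), Rational(-47342, 3071)) = Rational(-56802763, 2115919)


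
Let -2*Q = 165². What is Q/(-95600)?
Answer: 1089/7648 ≈ 0.14239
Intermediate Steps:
Q = -27225/2 (Q = -½*165² = -½*27225 = -27225/2 ≈ -13613.)
Q/(-95600) = -27225/2/(-95600) = -27225/2*(-1/95600) = 1089/7648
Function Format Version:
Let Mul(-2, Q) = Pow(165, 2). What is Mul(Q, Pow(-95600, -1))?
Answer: Rational(1089, 7648) ≈ 0.14239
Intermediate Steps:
Q = Rational(-27225, 2) (Q = Mul(Rational(-1, 2), Pow(165, 2)) = Mul(Rational(-1, 2), 27225) = Rational(-27225, 2) ≈ -13613.)
Mul(Q, Pow(-95600, -1)) = Mul(Rational(-27225, 2), Pow(-95600, -1)) = Mul(Rational(-27225, 2), Rational(-1, 95600)) = Rational(1089, 7648)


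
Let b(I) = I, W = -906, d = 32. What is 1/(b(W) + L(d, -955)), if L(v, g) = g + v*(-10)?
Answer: -1/2181 ≈ -0.00045851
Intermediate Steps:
L(v, g) = g - 10*v
1/(b(W) + L(d, -955)) = 1/(-906 + (-955 - 10*32)) = 1/(-906 + (-955 - 320)) = 1/(-906 - 1275) = 1/(-2181) = -1/2181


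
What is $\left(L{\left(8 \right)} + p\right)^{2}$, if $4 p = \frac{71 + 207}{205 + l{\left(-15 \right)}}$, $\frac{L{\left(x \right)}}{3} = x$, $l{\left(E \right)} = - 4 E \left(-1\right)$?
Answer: $\frac{50395801}{84100} \approx 599.24$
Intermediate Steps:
$l{\left(E \right)} = 4 E$
$L{\left(x \right)} = 3 x$
$p = \frac{139}{290}$ ($p = \frac{\left(71 + 207\right) \frac{1}{205 + 4 \left(-15\right)}}{4} = \frac{278 \frac{1}{205 - 60}}{4} = \frac{278 \cdot \frac{1}{145}}{4} = \frac{1}{4} \cdot \frac{278}{145} = \frac{139}{290} \approx 0.47931$)
$\left(L{\left(8 \right)} + p\right)^{2} = \left(3 \cdot 8 + \frac{139}{290}\right)^{2} = \left(24 + \frac{139}{290}\right)^{2} = \left(\frac{7099}{290}\right)^{2} = \frac{50395801}{84100}$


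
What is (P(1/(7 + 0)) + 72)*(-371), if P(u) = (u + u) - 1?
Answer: -26447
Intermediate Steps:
P(u) = -1 + 2*u (P(u) = 2*u - 1 = -1 + 2*u)
(P(1/(7 + 0)) + 72)*(-371) = ((-1 + 2/(7 + 0)) + 72)*(-371) = ((-1 + 2/7) + 72)*(-371) = (-5/7 + 72)*(-371) = (499/7)*(-371) = -26447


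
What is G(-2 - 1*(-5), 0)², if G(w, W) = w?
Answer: 9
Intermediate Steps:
G(-2 - 1*(-5), 0)² = (-2 - 1*(-5))² = (-2 + 5)² = 3² = 9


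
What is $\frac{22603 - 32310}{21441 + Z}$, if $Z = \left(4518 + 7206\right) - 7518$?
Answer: $- \frac{9707}{25647} \approx -0.37848$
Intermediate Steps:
$Z = 4206$ ($Z = 11724 - 7518 = 4206$)
$\frac{22603 - 32310}{21441 + Z} = \frac{22603 - 32310}{21441 + 4206} = - \frac{9707}{25647}$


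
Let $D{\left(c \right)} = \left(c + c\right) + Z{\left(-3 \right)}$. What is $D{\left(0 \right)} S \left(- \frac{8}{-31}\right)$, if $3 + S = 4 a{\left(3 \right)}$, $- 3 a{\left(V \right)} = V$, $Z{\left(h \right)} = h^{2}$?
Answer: $- \frac{504}{31} \approx -16.258$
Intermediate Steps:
$a{\left(V \right)} = - \frac{V}{3}$
$S = -7$ ($S = -3 + 4 \left(\left(- \frac{1}{3}\right) 3\right) = -3 + 4 \left(-1\right) = -3 - 4 = -7$)
$D{\left(c \right)} = 9 + 2 c$ ($D{\left(c \right)} = \left(c + c\right) + \left(-3\right)^{2} = 2 c + 9 = 9 + 2 c$)
$D{\left(0 \right)} S \left(- \frac{8}{-31}\right) = \left(9 + 2 \cdot 0\right) \left(-7\right) \left(- \frac{8}{-31}\right) = \left(9 + 0\right) \left(-7\right) \left(\left(-8\right) \left(- \frac{1}{31}\right)\right) = 9 \left(-7\right) \frac{8}{31} = \left(-63\right) \frac{8}{31} = - \frac{504}{31}$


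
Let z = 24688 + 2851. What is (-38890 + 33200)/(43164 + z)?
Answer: -5690/70703 ≈ -0.080477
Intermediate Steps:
z = 27539
(-38890 + 33200)/(43164 + z) = (-38890 + 33200)/(43164 + 27539) = -5690/70703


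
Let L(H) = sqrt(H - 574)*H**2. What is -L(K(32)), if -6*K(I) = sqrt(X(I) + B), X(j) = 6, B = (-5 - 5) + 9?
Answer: -5*I*sqrt(20664 + 6*sqrt(5))/216 ≈ -3.3286*I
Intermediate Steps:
B = -1 (B = -10 + 9 = -1)
K(I) = -sqrt(5)/6 (K(I) = -sqrt(6 - 1)/6 = -sqrt(5)/6)
L(H) = H**2*sqrt(-574 + H) (L(H) = sqrt(-574 + H)*H**2 = H**2*sqrt(-574 + H))
-L(K(32)) = -(-sqrt(5)/6)**2*sqrt(-574 - sqrt(5)/6) = -5*sqrt(-574 - sqrt(5)/6)/36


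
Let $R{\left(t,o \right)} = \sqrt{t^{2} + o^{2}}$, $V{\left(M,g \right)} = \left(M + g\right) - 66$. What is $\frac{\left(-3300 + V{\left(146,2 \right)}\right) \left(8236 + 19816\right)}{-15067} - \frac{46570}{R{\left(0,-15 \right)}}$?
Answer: $\frac{130479970}{45201} \approx 2886.7$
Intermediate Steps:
$V{\left(M,g \right)} = -66 + M + g$
$R{\left(t,o \right)} = \sqrt{o^{2} + t^{2}}$
$\frac{\left(-3300 + V{\left(146,2 \right)}\right) \left(8236 + 19816\right)}{-15067} - \frac{46570}{R{\left(0,-15 \right)}} = \frac{\left(-3300 + \left(-66 + 146 + 2\right)\right) \left(8236 + 19816\right)}{-15067} - \frac{46570}{\sqrt{\left(-15\right)^{2} + 0^{2}}} = \left(-3300 + 82\right) 28052 \left(- \frac{1}{15067}\right) - \frac{46570}{\sqrt{225 + 0}} = \left(-3218\right) 28052 \left(- \frac{1}{15067}\right) - \frac{46570}{\sqrt{225}} = \left(-90271336\right) \left(- \frac{1}{15067}\right) - \frac{46570}{15} = \frac{90271336}{15067} - \frac{9314}{3} = \frac{130479970}{45201}$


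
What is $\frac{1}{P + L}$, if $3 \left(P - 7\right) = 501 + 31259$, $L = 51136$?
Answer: $\frac{3}{185189} \approx 1.62 \cdot 10^{-5}$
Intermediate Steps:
$P = \frac{31781}{3}$ ($P = 7 + \frac{501 + 31259}{3} = 7 + \frac{1}{3} \cdot 31760 = 7 + \frac{31760}{3} = \frac{31781}{3} \approx 10594.0$)
$\frac{1}{P + L} = \frac{1}{\frac{31781}{3} + 51136} = \frac{1}{\frac{185189}{3}} = \frac{3}{185189}$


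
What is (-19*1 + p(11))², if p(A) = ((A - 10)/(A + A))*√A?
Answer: (418 - √11)²/484 ≈ 355.29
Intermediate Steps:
p(A) = (-10 + A)/(2*√A) (p(A) = ((-10 + A)/((2*A)))*√A = ((-10 + A)*(1/(2*A)))*√A = ((-10 + A)/(2*A))*√A = (-10 + A)/(2*√A))
(-19*1 + p(11))² = (-19*1 + (-10 + 11)/(2*√11))² = (-19 + (½)*(√11/11)*1)² = (-19 + √11/22)²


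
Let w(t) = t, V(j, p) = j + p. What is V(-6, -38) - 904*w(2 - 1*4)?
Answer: 1764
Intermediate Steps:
V(-6, -38) - 904*w(2 - 1*4) = (-6 - 38) - 904*(2 - 1*4) = -44 - 904*(2 - 4) = -44 - 904*(-2) = -44 + 1808 = 1764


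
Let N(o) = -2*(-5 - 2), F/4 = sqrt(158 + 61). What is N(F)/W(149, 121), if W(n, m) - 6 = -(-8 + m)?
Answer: -14/107 ≈ -0.13084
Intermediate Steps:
W(n, m) = 14 - m (W(n, m) = 6 - (-8 + m) = 6 + (8 - m) = 14 - m)
F = 4*sqrt(219) (F = 4*sqrt(158 + 61) = 4*sqrt(219) ≈ 59.195)
N(o) = 14 (N(o) = -2*(-7) = 14)
N(F)/W(149, 121) = 14/(14 - 1*121) = 14/(14 - 121) = 14/(-107) = 14*(-1/107) = -14/107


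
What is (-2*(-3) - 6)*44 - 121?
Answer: -121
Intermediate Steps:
(-2*(-3) - 6)*44 - 121 = (6 - 6)*44 - 121 = 0*44 - 121 = 0 - 121 = -121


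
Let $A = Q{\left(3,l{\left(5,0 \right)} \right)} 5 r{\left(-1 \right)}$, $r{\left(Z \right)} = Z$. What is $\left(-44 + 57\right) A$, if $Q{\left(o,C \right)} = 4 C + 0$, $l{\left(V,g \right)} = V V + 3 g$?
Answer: $-6500$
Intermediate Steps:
$l{\left(V,g \right)} = V^{2} + 3 g$
$Q{\left(o,C \right)} = 4 C$
$A = -500$ ($A = 4 \left(5^{2} + 3 \cdot 0\right) 5 \left(-1\right) = 4 \left(25 + 0\right) 5 \left(-1\right) = 4 \cdot 25 \cdot 5 \left(-1\right) = 100 \cdot 5 \left(-1\right) = 500 \left(-1\right) = -500$)
$\left(-44 + 57\right) A = \left(-44 + 57\right) \left(-500\right) = 13 \left(-500\right) = -6500$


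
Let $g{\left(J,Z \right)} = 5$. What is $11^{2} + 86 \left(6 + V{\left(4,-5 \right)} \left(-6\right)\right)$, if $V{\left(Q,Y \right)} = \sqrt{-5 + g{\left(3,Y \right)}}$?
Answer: $637$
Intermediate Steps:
$V{\left(Q,Y \right)} = 0$ ($V{\left(Q,Y \right)} = \sqrt{-5 + 5} = \sqrt{0} = 0$)
$11^{2} + 86 \left(6 + V{\left(4,-5 \right)} \left(-6\right)\right) = 11^{2} + 86 \left(6 + 0 \left(-6\right)\right) = 121 + 86 \left(6 + 0\right) = 121 + 86 \cdot 6 = 121 + 516 = 637$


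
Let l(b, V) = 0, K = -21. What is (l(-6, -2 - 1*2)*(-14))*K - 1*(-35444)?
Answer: 35444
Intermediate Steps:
(l(-6, -2 - 1*2)*(-14))*K - 1*(-35444) = (0*(-14))*(-21) - 1*(-35444) = 0*(-21) + 35444 = 0 + 35444 = 35444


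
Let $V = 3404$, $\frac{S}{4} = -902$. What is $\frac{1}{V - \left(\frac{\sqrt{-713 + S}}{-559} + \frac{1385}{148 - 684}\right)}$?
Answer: $\frac{305824512239064}{1041816877749170737} - \frac{160598464 i \sqrt{4321}}{1041816877749170737} \approx 0.00029355 - 1.0133 \cdot 10^{-8} i$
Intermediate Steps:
$S = -3608$ ($S = 4 \left(-902\right) = -3608$)
$\frac{1}{V - \left(\frac{\sqrt{-713 + S}}{-559} + \frac{1385}{148 - 684}\right)} = \frac{1}{3404 - \left(\frac{\sqrt{-713 - 3608}}{-559} + \frac{1385}{148 - 684}\right)} = \frac{1}{3404 - \left(\sqrt{-4321} \left(- \frac{1}{559}\right) + \frac{1385}{148 - 684}\right)} = \frac{1}{3404 - \left(i \sqrt{4321} \left(- \frac{1}{559}\right) + \frac{1385}{-536}\right)} = \frac{1}{3404 - \left(- \frac{i \sqrt{4321}}{559} + 1385 \left(- \frac{1}{536}\right)\right)} = \frac{1}{3404 - \left(- \frac{i \sqrt{4321}}{559} - \frac{1385}{536}\right)} = \frac{1}{3404 - \left(- \frac{1385}{536} - \frac{i \sqrt{4321}}{559}\right)} = \frac{1}{3404 + \left(\frac{1385}{536} + \frac{i \sqrt{4321}}{559}\right)} = \frac{1}{\frac{1825929}{536} + \frac{i \sqrt{4321}}{559}}$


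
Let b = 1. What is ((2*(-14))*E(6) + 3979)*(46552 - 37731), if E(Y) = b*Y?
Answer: 33616831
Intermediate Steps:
E(Y) = Y (E(Y) = 1*Y = Y)
((2*(-14))*E(6) + 3979)*(46552 - 37731) = ((2*(-14))*6 + 3979)*(46552 - 37731) = (-28*6 + 3979)*8821 = (-168 + 3979)*8821 = 3811*8821 = 33616831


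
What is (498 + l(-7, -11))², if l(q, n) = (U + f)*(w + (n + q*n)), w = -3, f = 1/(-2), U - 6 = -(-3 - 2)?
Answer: 5377761/4 ≈ 1.3444e+6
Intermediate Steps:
U = 11 (U = 6 - (-3 - 2) = 6 - 1*(-5) = 6 + 5 = 11)
f = -½ ≈ -0.50000
l(q, n) = -63/2 + 21*n/2 + 21*n*q/2 (l(q, n) = (11 - ½)*(-3 + (n + q*n)) = 21*(-3 + (n + n*q))/2 = 21*(-3 + n + n*q)/2 = -63/2 + 21*n/2 + 21*n*q/2)
(498 + l(-7, -11))² = (498 + (-63/2 + (21/2)*(-11) + (21/2)*(-11)*(-7)))² = (498 + (-63/2 - 231/2 + 1617/2))² = (498 + 1323/2)² = (2319/2)² = 5377761/4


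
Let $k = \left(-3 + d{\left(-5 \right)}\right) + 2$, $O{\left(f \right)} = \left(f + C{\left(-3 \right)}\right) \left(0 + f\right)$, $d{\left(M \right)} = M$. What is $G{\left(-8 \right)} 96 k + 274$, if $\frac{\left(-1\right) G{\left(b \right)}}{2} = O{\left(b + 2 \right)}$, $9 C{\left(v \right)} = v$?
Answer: $44050$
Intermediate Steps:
$C{\left(v \right)} = \frac{v}{9}$
$O{\left(f \right)} = f \left(- \frac{1}{3} + f\right)$ ($O{\left(f \right)} = \left(f + \frac{1}{9} \left(-3\right)\right) \left(0 + f\right) = \left(f - \frac{1}{3}\right) f = \left(- \frac{1}{3} + f\right) f = f \left(- \frac{1}{3} + f\right)$)
$k = -6$ ($k = \left(-3 - 5\right) + 2 = -8 + 2 = -6$)
$G{\left(b \right)} = - 2 \left(2 + b\right) \left(\frac{5}{3} + b\right)$ ($G{\left(b \right)} = - 2 \left(b + 2\right) \left(- \frac{1}{3} + \left(b + 2\right)\right) = - 2 \left(2 + b\right) \left(- \frac{1}{3} + \left(2 + b\right)\right) = - 2 \left(2 + b\right) \left(\frac{5}{3} + b\right)$)
$G{\left(-8 \right)} 96 k + 274 = - \frac{2 \left(2 - 8\right) \left(5 + 3 \left(-8\right)\right)}{3} \cdot 96 \left(-6\right) + 274 = \left(- \frac{2}{3}\right) \left(-6\right) \left(5 - 24\right) \left(-576\right) + 274 = \left(- \frac{2}{3}\right) \left(-6\right) \left(-19\right) \left(-576\right) + 274 = \left(-76\right) \left(-576\right) + 274 = 43776 + 274 = 44050$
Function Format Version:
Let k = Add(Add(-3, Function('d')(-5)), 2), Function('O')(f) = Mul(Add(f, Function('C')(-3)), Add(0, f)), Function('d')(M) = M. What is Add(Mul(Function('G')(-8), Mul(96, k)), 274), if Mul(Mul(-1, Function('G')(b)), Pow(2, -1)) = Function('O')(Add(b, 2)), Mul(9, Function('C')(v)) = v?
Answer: 44050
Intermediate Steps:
Function('C')(v) = Mul(Rational(1, 9), v)
Function('O')(f) = Mul(f, Add(Rational(-1, 3), f)) (Function('O')(f) = Mul(Add(f, Mul(Rational(1, 9), -3)), Add(0, f)) = Mul(Add(f, Rational(-1, 3)), f) = Mul(Add(Rational(-1, 3), f), f) = Mul(f, Add(Rational(-1, 3), f)))
k = -6 (k = Add(Add(-3, -5), 2) = Add(-8, 2) = -6)
Function('G')(b) = Mul(-2, Add(2, b), Add(Rational(5, 3), b)) (Function('G')(b) = Mul(-2, Mul(Add(b, 2), Add(Rational(-1, 3), Add(b, 2)))) = Mul(-2, Mul(Add(2, b), Add(Rational(-1, 3), Add(2, b)))) = Mul(-2, Mul(Add(2, b), Add(Rational(5, 3), b))) = Mul(-2, Add(2, b), Add(Rational(5, 3), b)))
Add(Mul(Function('G')(-8), Mul(96, k)), 274) = Add(Mul(Mul(Rational(-2, 3), Add(2, -8), Add(5, Mul(3, -8))), Mul(96, -6)), 274) = Add(Mul(Mul(Rational(-2, 3), -6, Add(5, -24)), -576), 274) = Add(Mul(Mul(Rational(-2, 3), -6, -19), -576), 274) = Add(Mul(-76, -576), 274) = Add(43776, 274) = 44050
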